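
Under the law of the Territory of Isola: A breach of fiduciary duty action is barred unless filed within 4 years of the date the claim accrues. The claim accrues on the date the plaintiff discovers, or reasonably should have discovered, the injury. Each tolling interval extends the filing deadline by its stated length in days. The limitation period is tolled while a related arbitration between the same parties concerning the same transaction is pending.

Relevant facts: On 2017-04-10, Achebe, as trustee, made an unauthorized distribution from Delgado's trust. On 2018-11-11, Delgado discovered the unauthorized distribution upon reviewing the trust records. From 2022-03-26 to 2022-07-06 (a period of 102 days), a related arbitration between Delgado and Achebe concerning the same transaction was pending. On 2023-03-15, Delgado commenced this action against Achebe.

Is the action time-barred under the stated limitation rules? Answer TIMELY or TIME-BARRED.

The claim did not accrue until Delgado discovered the injury on 2018-11-11; the 2017-04-10 act date does not start the clock under the stated rule.
Adding the 4 years base period to 2018-11-11 gives a deadline of 2022-11-11, before any tolling.
The period was tolled for 102 days by the pending related arbitration (2022-03-26 to 2022-07-06), pushing the deadline to 2023-02-21.
Filing on 2023-03-15 missed the 2023-02-21 deadline — the action is time-barred.

TIME-BARRED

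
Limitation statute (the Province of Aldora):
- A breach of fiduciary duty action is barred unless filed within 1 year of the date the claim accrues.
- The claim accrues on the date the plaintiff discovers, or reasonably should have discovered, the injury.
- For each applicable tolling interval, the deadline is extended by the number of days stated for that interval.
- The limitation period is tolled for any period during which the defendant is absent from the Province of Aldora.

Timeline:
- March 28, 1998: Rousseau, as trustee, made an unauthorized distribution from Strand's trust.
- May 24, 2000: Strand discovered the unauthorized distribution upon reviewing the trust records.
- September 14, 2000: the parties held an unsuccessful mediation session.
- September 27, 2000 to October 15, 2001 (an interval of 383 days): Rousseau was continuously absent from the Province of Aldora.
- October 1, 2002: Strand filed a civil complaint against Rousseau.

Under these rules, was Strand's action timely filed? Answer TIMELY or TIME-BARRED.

Under the discovery rule, the claim accrued on May 24, 2000, when Strand discovered the injury — not on the March 28, 1998 date of the underlying act.
1 year from May 24, 2000 is May 24, 2001.
The period was tolled for 383 days by the defendant's absence from the jurisdiction (September 27, 2000 to October 15, 2001), pushing the deadline to June 11, 2002.
The other events in the timeline have no effect on the limitation period under the stated rules.
Filing on October 1, 2002 missed the June 11, 2002 deadline — the action is time-barred.

TIME-BARRED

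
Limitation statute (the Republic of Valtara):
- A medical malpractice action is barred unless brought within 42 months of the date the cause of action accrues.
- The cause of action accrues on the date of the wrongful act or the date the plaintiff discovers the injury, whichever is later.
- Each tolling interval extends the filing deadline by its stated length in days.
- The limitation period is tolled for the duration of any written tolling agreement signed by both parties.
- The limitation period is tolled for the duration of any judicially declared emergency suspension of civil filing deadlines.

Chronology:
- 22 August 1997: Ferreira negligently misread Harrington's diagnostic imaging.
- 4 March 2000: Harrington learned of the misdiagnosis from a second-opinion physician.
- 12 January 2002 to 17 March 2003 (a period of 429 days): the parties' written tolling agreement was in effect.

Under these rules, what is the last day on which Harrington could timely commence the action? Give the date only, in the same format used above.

Taking the later of the act (22 August 1997) and discovery (4 March 2000), the claim accrued on 4 March 2000.
42 months from 4 March 2000 is 4 September 2003.
The written tolling agreement from 12 January 2002 to 17 March 2003 tolled the period for 429 days, extending the deadline to 6 November 2004.

6 November 2004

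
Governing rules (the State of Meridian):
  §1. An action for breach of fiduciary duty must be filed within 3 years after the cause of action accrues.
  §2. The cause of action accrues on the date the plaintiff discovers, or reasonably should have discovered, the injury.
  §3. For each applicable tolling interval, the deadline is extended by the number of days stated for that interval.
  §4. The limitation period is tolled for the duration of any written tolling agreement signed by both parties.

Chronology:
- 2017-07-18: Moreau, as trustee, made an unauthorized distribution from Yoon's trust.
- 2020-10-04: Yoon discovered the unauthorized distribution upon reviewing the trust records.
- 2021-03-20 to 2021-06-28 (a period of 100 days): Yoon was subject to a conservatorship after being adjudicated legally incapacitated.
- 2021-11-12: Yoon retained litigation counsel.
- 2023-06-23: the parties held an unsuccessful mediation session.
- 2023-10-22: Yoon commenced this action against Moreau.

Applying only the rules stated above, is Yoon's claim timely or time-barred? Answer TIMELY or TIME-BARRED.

The claim did not accrue until Yoon discovered the injury on 2020-10-04; the 2017-07-18 act date does not start the clock under the stated rule.
3 years from 2020-10-04 is 2023-10-04.
Although the plaintiff's incapacity ran from 2021-03-20 to 2021-06-28, the stated rules do not make that a tolling event, so it is disregarded.
Nothing else in the chronology tolls or restarts the period.
Yoon filed on 2023-10-22, after the 2023-10-04 deadline, so the action is time-barred.

TIME-BARRED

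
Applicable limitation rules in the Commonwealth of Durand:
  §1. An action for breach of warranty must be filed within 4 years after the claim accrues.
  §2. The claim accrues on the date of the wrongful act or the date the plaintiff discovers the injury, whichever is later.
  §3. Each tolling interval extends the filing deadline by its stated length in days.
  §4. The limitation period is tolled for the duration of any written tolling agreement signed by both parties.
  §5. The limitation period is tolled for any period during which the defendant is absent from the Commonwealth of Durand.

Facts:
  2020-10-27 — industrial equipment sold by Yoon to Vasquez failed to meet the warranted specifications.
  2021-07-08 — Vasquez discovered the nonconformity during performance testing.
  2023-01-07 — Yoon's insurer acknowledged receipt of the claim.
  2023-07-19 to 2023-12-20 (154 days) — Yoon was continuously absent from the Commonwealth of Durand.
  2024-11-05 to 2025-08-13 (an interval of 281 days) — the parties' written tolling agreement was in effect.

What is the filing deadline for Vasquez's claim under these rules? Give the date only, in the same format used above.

Because discovery on 2021-07-08 post-dates the 2020-10-27 act, accrual under the later-of rule falls on 2021-07-08.
4 years from 2021-07-08 is 2025-07-08.
Because the defendant's absence from the jurisdiction ran from 2023-07-19 to 2023-12-20, the deadline is extended by 154 days to 2025-12-09.
Because the written tolling agreement ran from 2024-11-05 to 2025-08-13, the deadline is extended by 281 days to 2026-09-16.
The other events in the timeline have no effect on the limitation period under the stated rules.

2026-09-16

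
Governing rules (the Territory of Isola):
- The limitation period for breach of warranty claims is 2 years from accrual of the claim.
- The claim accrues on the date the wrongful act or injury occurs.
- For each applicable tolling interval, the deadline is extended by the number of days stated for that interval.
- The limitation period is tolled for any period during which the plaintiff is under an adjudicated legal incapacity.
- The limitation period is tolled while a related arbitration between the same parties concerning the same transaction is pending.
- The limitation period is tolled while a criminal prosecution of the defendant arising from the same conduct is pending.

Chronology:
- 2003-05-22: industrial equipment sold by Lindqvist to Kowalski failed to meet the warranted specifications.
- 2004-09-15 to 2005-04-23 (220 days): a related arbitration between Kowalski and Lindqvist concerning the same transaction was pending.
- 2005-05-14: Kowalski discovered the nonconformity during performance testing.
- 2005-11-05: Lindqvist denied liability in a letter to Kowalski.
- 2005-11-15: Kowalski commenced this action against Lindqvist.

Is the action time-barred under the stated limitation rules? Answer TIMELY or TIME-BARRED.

The claim accrued on 2003-05-22, when the wrongful act occurred; under the stated occurrence rule the 2005-05-14 discovery does not delay accrual.
The untolled deadline — 2 years after 2003-05-22 — is 2005-05-22.
Because the pending related arbitration ran from 2004-09-15 to 2005-04-23, the deadline is extended by 220 days to 2005-12-28.
The other events in the timeline have no effect on the limitation period under the stated rules.
The 2005-11-15 filing precedes the 2005-12-28 deadline; the claim is timely.

TIMELY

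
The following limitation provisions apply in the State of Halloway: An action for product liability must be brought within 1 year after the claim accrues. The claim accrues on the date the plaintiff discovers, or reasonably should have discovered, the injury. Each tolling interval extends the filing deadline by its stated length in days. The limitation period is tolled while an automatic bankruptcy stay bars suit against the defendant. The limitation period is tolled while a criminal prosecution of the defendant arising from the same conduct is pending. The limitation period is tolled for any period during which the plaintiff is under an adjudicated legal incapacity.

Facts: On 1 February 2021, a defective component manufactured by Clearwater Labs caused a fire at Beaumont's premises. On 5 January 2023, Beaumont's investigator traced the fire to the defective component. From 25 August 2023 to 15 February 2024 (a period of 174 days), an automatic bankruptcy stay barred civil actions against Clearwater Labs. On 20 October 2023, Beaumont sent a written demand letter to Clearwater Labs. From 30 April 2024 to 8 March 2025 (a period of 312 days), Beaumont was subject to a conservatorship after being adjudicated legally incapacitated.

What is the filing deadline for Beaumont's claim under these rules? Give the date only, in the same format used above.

5 May 2025

Under the discovery rule, the claim accrued on 5 January 2023, when Beaumont discovered the injury — not on the 1 February 2021 date of the underlying act.
Adding the 1 year base period to 5 January 2023 gives a deadline of 5 January 2024, before any tolling.
Because the automatic bankruptcy stay ran from 25 August 2023 to 15 February 2024, the deadline is extended by 174 days to 27 June 2024.
The period was tolled for 312 days by the plaintiff's legal incapacity (30 April 2024 to 8 March 2025), pushing the deadline to 5 May 2025.
None of the other events listed affects the running of the period under the stated rules.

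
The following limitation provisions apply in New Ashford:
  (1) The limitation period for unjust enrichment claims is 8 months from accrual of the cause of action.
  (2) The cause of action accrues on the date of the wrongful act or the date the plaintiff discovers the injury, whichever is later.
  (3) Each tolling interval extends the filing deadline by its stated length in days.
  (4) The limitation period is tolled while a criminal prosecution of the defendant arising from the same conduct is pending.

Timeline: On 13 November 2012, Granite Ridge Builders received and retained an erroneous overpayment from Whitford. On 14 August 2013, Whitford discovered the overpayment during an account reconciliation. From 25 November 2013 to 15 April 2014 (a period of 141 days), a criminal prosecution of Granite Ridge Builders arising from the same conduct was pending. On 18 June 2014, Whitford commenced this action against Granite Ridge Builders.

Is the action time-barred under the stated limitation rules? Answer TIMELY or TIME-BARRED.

TIMELY

Taking the later of the act (13 November 2012) and discovery (14 August 2013), the claim accrued on 14 August 2013.
8 months from 14 August 2013 is 14 April 2014.
The period was tolled for 141 days by the pending criminal prosecution (25 November 2013 to 15 April 2014), pushing the deadline to 2 September 2014.
The 18 June 2014 filing precedes the 2 September 2014 deadline; the claim is timely.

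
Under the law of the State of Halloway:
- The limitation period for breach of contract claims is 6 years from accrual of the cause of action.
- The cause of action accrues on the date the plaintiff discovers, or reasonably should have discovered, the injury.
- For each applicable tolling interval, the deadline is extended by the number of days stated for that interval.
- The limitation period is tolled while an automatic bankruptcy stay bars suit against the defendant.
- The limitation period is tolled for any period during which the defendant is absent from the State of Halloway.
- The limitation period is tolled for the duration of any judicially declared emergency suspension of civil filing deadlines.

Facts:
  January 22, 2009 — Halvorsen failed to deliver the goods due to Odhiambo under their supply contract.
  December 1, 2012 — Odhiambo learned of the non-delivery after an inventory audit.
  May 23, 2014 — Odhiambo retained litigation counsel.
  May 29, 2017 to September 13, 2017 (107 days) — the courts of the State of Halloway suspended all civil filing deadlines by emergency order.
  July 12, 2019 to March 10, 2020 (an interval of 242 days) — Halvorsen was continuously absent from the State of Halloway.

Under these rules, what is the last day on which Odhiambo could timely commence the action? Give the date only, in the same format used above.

March 18, 2019

Accrual is tied to discovery, so the period began on December 1, 2012 rather than on January 22, 2009 when the act occurred.
6 years from December 1, 2012 is December 1, 2018.
The emergency suspension of filing deadlines from May 29, 2017 to September 13, 2017 tolled the period for 107 days, extending the deadline to March 18, 2019.
By the time the defendant's absence from the jurisdiction began on July 12, 2019, the limitation period had already expired on March 18, 2019; that interval cannot revive it.
None of the other events listed affects the running of the period under the stated rules.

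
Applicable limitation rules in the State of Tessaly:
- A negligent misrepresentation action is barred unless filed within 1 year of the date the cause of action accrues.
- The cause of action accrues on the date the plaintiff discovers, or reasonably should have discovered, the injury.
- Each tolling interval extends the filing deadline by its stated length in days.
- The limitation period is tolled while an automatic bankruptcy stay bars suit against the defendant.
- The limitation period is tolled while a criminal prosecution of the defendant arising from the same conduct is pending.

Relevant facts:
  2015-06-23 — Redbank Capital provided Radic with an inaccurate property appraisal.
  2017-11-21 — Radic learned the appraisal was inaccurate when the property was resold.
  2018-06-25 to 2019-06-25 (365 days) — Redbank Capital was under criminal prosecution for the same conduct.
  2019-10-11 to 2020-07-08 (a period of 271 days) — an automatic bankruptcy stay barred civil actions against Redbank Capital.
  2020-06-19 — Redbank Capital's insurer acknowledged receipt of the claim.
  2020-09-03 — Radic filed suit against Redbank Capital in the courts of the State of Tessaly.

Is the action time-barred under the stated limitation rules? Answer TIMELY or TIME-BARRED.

Accrual is tied to discovery, so the period began on 2017-11-21 rather than on 2015-06-23 when the act occurred.
1 year from 2017-11-21 is 2018-11-21.
Because the pending criminal prosecution ran from 2018-06-25 to 2019-06-25, the deadline is extended by 365 days to 2019-11-21.
The period was tolled for 271 days by the automatic bankruptcy stay (2019-10-11 to 2020-07-08), pushing the deadline to 2020-08-18.
Nothing else in the chronology tolls or restarts the period.
Filing on 2020-09-03 missed the 2020-08-18 deadline — the action is time-barred.

TIME-BARRED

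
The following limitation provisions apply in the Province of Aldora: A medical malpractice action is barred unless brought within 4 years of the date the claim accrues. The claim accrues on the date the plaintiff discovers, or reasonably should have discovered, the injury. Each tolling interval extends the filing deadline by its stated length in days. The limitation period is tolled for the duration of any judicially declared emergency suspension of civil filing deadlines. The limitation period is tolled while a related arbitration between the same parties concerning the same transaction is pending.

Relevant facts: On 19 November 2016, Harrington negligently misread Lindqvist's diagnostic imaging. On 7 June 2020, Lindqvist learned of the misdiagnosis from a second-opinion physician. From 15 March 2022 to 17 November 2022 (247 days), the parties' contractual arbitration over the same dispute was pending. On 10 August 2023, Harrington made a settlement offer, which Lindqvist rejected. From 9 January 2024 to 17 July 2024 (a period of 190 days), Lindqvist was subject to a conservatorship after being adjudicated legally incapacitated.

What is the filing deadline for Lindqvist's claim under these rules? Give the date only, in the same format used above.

9 February 2025

Under the discovery rule, the claim accrued on 7 June 2020, when Lindqvist discovered the injury — not on the 19 November 2016 date of the underlying act.
The untolled deadline — 4 years after 7 June 2020 — is 7 June 2024.
The period was tolled for 247 days by the pending related arbitration (15 March 2022 to 17 November 2022), pushing the deadline to 9 February 2025.
Although the plaintiff's incapacity ran from 9 January 2024 to 17 July 2024, the stated rules do not make that a tolling event, so it is disregarded.
Nothing else in the chronology tolls or restarts the period.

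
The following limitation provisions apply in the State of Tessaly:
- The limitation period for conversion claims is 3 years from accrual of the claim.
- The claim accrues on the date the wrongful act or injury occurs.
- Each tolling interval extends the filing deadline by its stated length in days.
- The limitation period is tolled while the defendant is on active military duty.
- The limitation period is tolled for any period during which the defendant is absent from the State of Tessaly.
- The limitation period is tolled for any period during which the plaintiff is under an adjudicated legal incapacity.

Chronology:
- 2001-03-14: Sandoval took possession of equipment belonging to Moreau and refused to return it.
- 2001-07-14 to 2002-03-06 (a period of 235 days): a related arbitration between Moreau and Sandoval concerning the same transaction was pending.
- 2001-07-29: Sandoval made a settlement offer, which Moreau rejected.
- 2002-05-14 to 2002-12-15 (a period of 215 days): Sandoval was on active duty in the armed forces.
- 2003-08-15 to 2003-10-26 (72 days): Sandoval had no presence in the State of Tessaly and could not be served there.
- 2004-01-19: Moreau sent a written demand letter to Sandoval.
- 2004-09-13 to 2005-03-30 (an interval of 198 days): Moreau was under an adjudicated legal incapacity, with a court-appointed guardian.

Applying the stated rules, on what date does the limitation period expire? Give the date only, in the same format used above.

2005-07-12

The claim accrued on 2001-03-14, the date of the act.
3 years from 2001-03-14 is 2004-03-14.
The defendant's active military service from 2002-05-14 to 2002-12-15 tolled the period for 215 days, extending the deadline to 2004-10-15.
Because the defendant's absence from the jurisdiction ran from 2003-08-15 to 2003-10-26, the deadline is extended by 72 days to 2004-12-26.
Because the plaintiff's legal incapacity ran from 2004-09-13 to 2005-03-30, the deadline is extended by 198 days to 2005-07-12.
No stated provision tolls the period for a pending arbitration, so the interval from 2001-07-14 to 2002-03-06 has no effect on the deadline.
None of the other events listed affects the running of the period under the stated rules.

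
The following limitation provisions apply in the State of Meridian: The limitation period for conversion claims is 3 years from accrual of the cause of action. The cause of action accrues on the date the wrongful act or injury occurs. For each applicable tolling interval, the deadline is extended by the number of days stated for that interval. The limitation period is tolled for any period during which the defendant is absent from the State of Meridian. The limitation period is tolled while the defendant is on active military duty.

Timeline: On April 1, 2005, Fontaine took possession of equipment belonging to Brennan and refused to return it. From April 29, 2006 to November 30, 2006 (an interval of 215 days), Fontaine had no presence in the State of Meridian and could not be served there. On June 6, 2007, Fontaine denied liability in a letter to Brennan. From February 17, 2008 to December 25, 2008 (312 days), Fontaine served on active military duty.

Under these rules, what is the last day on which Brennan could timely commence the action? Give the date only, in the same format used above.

The limitation period began to run on April 1, 2005.
Adding the 3 years base period to April 1, 2005 gives a deadline of April 1, 2008, before any tolling.
Because the defendant's absence from the jurisdiction ran from April 29, 2006 to November 30, 2006, the deadline is extended by 215 days to November 2, 2008.
The period was tolled for 312 days by the defendant's active military service (February 17, 2008 to December 25, 2008), pushing the deadline to September 10, 2009.
The other events in the timeline have no effect on the limitation period under the stated rules.

September 10, 2009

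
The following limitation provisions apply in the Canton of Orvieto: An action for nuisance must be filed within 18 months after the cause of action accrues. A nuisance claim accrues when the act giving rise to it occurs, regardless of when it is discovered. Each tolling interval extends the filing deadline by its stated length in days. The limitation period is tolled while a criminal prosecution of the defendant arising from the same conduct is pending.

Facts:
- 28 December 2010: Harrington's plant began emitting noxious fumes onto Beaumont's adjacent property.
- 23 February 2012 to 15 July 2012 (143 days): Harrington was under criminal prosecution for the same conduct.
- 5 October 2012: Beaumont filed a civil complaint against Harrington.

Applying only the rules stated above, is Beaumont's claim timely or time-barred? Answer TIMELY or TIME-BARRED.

TIMELY

The claim accrued on 28 December 2010, when the wrongful act occurred.
Adding the 18 months base period to 28 December 2010 gives a deadline of 28 June 2012, before any tolling.
The pending criminal prosecution from 23 February 2012 to 15 July 2012 tolled the period for 143 days, extending the deadline to 18 November 2012.
The 5 October 2012 filing precedes the 18 November 2012 deadline; the claim is timely.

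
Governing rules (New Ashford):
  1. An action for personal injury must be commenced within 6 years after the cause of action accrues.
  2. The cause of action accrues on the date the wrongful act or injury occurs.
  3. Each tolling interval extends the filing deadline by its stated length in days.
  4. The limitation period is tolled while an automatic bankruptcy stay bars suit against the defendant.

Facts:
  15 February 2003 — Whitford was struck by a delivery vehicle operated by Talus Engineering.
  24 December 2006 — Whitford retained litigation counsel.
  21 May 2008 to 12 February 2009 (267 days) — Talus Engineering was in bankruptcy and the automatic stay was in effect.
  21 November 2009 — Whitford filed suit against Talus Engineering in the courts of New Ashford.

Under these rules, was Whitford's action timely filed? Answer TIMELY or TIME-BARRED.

TIME-BARRED

The cause of action accrued on 15 February 2003, the date of the act.
The untolled deadline — 6 years after 15 February 2003 — is 15 February 2009.
The automatic bankruptcy stay from 21 May 2008 to 12 February 2009 tolled the period for 267 days, extending the deadline to 9 November 2009.
None of the other events listed affects the running of the period under the stated rules.
The 21 November 2009 filing falls after the 9 November 2009 deadline; the claim is time-barred.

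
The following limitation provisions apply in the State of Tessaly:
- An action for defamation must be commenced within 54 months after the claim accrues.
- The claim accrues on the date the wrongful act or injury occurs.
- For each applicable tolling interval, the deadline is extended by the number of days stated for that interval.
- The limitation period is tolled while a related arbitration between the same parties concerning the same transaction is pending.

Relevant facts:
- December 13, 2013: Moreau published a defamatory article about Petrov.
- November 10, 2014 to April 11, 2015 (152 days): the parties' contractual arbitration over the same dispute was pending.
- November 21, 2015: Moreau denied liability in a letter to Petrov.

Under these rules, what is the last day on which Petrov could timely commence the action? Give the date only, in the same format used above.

November 12, 2018

The claim accrued on December 13, 2013, when the wrongful act occurred.
54 months from December 13, 2013 is June 13, 2018.
Because the pending related arbitration ran from November 10, 2014 to April 11, 2015, the deadline is extended by 152 days to November 12, 2018.
Nothing else in the chronology tolls or restarts the period.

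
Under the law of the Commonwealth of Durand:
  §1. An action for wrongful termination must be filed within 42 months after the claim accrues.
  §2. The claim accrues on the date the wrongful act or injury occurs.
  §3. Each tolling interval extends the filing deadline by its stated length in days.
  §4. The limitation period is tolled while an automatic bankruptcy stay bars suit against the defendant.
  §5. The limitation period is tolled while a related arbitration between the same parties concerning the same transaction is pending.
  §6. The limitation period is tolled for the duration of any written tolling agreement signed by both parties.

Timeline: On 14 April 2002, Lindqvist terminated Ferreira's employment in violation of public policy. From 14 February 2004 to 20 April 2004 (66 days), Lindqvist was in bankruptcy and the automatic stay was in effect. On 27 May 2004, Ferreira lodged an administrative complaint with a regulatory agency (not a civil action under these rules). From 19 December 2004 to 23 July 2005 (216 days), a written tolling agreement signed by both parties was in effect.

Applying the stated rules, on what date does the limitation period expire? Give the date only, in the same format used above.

The limitation period began to run on 14 April 2002.
Adding the 42 months base period to 14 April 2002 gives a deadline of 14 October 2005, before any tolling.
The automatic bankruptcy stay from 14 February 2004 to 20 April 2004 tolled the period for 66 days, extending the deadline to 19 December 2005.
The written tolling agreement from 19 December 2004 to 23 July 2005 tolled the period for 216 days, extending the deadline to 23 July 2006.
None of the other events listed affects the running of the period under the stated rules.

23 July 2006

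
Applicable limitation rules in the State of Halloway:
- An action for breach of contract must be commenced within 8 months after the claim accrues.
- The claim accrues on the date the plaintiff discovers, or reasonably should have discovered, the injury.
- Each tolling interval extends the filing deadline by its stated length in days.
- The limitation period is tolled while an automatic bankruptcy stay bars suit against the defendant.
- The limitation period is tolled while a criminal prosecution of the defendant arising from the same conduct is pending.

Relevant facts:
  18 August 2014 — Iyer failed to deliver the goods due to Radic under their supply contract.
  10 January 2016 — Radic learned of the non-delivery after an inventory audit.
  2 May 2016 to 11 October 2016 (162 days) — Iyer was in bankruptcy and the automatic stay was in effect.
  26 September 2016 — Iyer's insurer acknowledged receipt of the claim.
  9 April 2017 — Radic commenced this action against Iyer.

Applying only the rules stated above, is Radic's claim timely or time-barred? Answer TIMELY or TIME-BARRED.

Accrual is tied to discovery, so the period began on 10 January 2016 rather than on 18 August 2014 when the act occurred.
The untolled deadline — 8 months after 10 January 2016 — is 10 September 2016.
Because the automatic bankruptcy stay ran from 2 May 2016 to 11 October 2016, the deadline is extended by 162 days to 19 February 2017.
The other events in the timeline have no effect on the limitation period under the stated rules.
Radic filed on 9 April 2017, after the 19 February 2017 deadline, so the action is time-barred.

TIME-BARRED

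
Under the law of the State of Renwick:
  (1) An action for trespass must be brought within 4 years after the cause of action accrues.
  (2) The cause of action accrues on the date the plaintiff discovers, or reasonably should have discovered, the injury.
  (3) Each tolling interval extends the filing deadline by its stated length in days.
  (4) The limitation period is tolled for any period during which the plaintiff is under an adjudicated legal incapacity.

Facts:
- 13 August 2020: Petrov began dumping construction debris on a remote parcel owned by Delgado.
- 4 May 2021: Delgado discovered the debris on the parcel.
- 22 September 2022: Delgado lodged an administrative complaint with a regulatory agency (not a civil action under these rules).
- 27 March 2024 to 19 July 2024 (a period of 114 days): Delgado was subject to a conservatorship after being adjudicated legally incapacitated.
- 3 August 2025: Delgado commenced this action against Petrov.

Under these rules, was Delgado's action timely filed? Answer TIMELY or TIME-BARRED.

TIMELY

Under the discovery rule, the claim accrued on 4 May 2021, when Delgado discovered the injury — not on the 13 August 2020 date of the underlying act.
4 years from 4 May 2021 is 4 May 2025.
Because the plaintiff's legal incapacity ran from 27 March 2024 to 19 July 2024, the deadline is extended by 114 days to 26 August 2025.
Nothing else in the chronology tolls or restarts the period.
Delgado filed on 3 August 2025, before the 26 August 2025 deadline, so the action is timely.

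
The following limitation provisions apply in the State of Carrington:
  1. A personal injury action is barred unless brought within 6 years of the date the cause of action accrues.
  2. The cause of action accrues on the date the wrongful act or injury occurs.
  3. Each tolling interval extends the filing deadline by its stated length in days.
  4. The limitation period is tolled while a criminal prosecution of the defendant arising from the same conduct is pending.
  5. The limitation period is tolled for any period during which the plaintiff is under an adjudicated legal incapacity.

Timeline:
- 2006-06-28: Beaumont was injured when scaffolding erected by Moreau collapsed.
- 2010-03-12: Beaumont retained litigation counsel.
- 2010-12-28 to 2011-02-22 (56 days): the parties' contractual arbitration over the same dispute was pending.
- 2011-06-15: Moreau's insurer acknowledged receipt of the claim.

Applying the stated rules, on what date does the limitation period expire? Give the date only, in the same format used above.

2012-06-28

The claim accrued on 2006-06-28, when the wrongful act occurred.
6 years from 2006-06-28 is 2012-06-28.
No stated provision tolls the period for a pending arbitration, so the interval from 2010-12-28 to 2011-02-22 has no effect on the deadline.
None of the other events listed affects the running of the period under the stated rules.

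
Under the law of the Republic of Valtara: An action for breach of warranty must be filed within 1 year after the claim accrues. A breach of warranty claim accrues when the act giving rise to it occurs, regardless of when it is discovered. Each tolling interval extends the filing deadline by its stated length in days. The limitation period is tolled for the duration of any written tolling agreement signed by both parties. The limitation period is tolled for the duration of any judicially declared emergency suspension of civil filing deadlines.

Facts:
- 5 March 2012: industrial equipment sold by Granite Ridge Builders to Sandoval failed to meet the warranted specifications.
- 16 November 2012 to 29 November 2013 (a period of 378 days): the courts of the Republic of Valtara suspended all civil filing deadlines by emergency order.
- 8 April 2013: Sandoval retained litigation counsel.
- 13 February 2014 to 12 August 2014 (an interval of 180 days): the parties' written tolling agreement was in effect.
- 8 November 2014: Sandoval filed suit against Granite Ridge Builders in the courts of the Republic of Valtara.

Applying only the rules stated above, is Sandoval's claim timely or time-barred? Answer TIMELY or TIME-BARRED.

TIME-BARRED

The claim accrued on 5 March 2012, when the wrongful act occurred.
Adding the 1 year base period to 5 March 2012 gives a deadline of 5 March 2013, before any tolling.
The emergency suspension of filing deadlines from 16 November 2012 to 29 November 2013 tolled the period for 378 days, extending the deadline to 18 March 2014.
The written tolling agreement from 13 February 2014 to 12 August 2014 tolled the period for 180 days, extending the deadline to 14 September 2014.
None of the other events listed affects the running of the period under the stated rules.
The 8 November 2014 filing falls after the 14 September 2014 deadline; the claim is time-barred.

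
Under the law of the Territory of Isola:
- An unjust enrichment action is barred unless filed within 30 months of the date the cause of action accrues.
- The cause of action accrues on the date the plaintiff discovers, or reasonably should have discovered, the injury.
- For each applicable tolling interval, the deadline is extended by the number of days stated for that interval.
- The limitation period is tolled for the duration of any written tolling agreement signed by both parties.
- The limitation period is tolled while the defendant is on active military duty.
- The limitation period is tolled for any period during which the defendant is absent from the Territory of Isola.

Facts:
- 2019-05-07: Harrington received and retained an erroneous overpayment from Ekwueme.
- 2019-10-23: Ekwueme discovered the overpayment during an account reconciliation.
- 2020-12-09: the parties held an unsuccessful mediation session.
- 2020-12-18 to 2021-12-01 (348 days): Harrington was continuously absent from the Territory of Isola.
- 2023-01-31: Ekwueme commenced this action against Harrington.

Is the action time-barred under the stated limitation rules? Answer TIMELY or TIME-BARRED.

Accrual is tied to discovery, so the period began on 2019-10-23 rather than on 2019-05-07 when the act occurred.
30 months from 2019-10-23 is 2022-04-23.
The defendant's absence from the jurisdiction from 2020-12-18 to 2021-12-01 tolled the period for 348 days, extending the deadline to 2023-04-06.
Nothing else in the chronology tolls or restarts the period.
Ekwueme filed on 2023-01-31, before the 2023-04-06 deadline, so the action is timely.

TIMELY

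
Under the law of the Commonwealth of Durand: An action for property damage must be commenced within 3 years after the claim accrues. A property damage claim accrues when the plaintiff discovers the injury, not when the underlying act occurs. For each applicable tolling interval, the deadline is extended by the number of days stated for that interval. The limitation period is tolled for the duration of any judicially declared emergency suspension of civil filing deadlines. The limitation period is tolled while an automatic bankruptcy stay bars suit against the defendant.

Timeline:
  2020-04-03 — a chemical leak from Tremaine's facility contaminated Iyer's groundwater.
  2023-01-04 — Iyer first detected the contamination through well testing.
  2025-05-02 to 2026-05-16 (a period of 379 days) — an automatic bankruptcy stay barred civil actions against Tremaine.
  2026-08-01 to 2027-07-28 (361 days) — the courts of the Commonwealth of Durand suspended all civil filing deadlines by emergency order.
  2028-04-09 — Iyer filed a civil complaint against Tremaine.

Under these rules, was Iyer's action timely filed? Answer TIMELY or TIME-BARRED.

The claim did not accrue until Iyer discovered the injury on 2023-01-04; the 2020-04-03 act date does not start the clock under the stated rule.
3 years from 2023-01-04 is 2026-01-04.
The automatic bankruptcy stay from 2025-05-02 to 2026-05-16 tolled the period for 379 days, extending the deadline to 2027-01-18.
The emergency suspension of filing deadlines from 2026-08-01 to 2027-07-28 tolled the period for 361 days, extending the deadline to 2028-01-14.
Iyer filed on 2028-04-09, after the 2028-01-14 deadline, so the action is time-barred.

TIME-BARRED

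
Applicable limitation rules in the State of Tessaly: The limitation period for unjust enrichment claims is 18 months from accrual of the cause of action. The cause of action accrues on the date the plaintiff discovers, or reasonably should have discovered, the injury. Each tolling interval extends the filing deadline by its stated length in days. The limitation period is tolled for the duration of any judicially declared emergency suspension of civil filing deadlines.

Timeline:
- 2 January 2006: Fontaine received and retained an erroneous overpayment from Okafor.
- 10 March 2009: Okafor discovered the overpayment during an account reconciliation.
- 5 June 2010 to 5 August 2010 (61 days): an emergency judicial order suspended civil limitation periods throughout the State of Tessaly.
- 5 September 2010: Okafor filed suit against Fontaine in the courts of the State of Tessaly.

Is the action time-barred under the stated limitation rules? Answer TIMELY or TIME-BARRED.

TIMELY

Under the discovery rule, the claim accrued on 10 March 2009, when Okafor discovered the injury — not on the 2 January 2006 date of the underlying act.
Adding the 18 months base period to 10 March 2009 gives a deadline of 10 September 2010, before any tolling.
The period was tolled for 61 days by the emergency suspension of filing deadlines (5 June 2010 to 5 August 2010), pushing the deadline to 10 November 2010.
The 5 September 2010 filing precedes the 10 November 2010 deadline; the claim is timely.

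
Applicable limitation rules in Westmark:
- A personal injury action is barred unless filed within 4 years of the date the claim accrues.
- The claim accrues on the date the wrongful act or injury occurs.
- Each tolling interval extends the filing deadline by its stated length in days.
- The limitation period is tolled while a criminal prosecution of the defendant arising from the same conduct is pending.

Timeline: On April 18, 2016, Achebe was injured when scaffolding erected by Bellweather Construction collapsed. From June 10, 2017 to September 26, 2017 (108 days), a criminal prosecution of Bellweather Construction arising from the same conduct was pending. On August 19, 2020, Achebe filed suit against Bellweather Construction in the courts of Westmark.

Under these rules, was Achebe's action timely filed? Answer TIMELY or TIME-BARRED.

TIME-BARRED

The claim accrued on April 18, 2016, the date of the act.
The untolled deadline — 4 years after April 18, 2016 — is April 18, 2020.
Because the pending criminal prosecution ran from June 10, 2017 to September 26, 2017, the deadline is extended by 108 days to August 4, 2020.
Filing on August 19, 2020 missed the August 4, 2020 deadline — the action is time-barred.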